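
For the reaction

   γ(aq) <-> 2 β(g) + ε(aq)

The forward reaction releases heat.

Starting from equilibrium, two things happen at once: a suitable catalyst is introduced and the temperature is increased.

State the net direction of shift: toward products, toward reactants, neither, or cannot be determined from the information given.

A catalyst speeds both forward and reverse rates equally; it changes neither Q nor K — no shift from this change.
The forward reaction is exothermic. Raising T favours the endothermic direction — shift to the left.
Only the nonzero effect(s) matter; the net shift is to the left.

left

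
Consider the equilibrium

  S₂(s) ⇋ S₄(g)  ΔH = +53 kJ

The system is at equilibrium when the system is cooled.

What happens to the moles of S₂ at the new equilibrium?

The forward reaction is endothermic. Lowering T favours the exothermic direction — shift to the left.
The net shift is to the left. S₂ is a reactant, so its amount increases.

increases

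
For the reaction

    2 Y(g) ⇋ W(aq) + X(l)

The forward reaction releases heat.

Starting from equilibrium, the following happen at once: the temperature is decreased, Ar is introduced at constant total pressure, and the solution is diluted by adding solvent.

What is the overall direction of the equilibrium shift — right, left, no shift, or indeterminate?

cannot be determined

The forward reaction is exothermic. Lowering T favours the exothermic direction — shift to the right.
Adding inert gas at constant total pressure expands the volume and lowers every reacting partial pressure. With Δn_gas = 0 − 2 = -2, Q moves away from K toward the side with fewer gas moles, so the system shifts toward the side with more gas moles — to the left.
Dilution lowers every aqueous concentration by the same factor. Δn_aq = 1 − 0 = +1, so the system shifts toward the side with more dissolved moles — to the right.
The individual effects push in opposite directions; without quantitative information the net direction cannot be determined.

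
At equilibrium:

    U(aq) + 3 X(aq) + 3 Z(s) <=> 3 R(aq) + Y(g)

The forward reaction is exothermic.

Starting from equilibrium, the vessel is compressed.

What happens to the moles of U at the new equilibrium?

increases

Gas moles: reactants 0, products 1 (Δn_gas = +1). Compression shifts the system toward the side with fewer moles of gas — to the left.
The net shift is to the left. U is a reactant, so its amount increases.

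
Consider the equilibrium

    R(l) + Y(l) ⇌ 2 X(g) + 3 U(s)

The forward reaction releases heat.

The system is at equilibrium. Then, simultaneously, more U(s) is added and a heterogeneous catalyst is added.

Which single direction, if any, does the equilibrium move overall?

U is a pure solid; its activity is 1 regardless of amount, so Q is unaffected — no shift from this change.
A catalyst speeds both forward and reverse rates equally; it changes neither Q nor K — no shift from this change.
None of the changes alters Q relative to K, so there is no net shift.

no shift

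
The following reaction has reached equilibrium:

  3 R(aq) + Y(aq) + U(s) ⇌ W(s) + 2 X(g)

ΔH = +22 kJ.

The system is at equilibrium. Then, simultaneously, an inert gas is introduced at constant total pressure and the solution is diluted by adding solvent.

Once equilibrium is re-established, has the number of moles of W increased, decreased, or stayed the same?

Adding inert gas at constant total pressure expands the volume and lowers every reacting partial pressure. With Δn_gas = 2 − 0 = +2, Q moves away from K toward the side with fewer gas moles, so the system shifts toward the side with more gas moles — to the right.
Dilution lowers every aqueous concentration by the same factor. Δn_aq = 0 − 4 = -4, so the system shifts toward the side with more dissolved moles — to the left.
The two effects oppose each other, so the net shift — and hence the change in W — cannot be determined from the given information.

cannot be determined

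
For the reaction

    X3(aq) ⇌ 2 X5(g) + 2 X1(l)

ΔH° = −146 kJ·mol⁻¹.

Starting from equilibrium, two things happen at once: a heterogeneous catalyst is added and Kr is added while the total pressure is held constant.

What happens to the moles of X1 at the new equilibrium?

increases

A catalyst speeds both forward and reverse rates equally; it changes neither Q nor K — no shift from this change.
Adding inert gas at constant total pressure expands the volume and lowers every reacting partial pressure. With Δn_gas = 2 − 0 = +2, Q moves away from K toward the side with fewer gas moles, so the system shifts toward the side with more gas moles — to the right.
The net shift is to the right. X1 is a product, so its amount increases.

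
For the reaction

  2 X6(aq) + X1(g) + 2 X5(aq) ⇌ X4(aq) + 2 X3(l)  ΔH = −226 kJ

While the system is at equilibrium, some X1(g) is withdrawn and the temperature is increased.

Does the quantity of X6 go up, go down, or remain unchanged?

increases

Removing X1 (g), a reactant, drives the reaction to the left.
The forward reaction is exothermic. Raising T favours the endothermic direction — shift to the left.
The net shift is to the left. X6 is a reactant, so its amount increases.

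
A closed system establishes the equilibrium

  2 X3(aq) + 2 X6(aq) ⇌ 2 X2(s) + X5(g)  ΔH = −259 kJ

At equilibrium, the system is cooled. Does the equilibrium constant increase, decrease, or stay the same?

K depends on temperature via the van 't Hoff relation. The forward reaction is exothermic, so lowering T increases K.

increases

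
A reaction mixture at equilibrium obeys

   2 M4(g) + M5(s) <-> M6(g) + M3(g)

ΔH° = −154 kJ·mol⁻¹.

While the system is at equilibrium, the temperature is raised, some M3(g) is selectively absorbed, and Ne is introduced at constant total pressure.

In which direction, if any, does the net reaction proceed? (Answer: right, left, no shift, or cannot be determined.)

The forward reaction is exothermic. Raising T favours the endothermic direction — shift to the left.
Removing M3 (g), a product, drives the reaction to the right.
Adding inert gas at constant total pressure expands the volume, scaling every reacting partial pressure by the same factor. Δn_gas = 2 − 2 = 0, so Q is unchanged — no shift.
The individual effects push in opposite directions; without quantitative information the net direction cannot be determined.

cannot be determined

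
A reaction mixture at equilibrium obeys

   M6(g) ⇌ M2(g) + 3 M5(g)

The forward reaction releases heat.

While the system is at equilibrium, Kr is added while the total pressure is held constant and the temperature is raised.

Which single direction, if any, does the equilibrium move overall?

Adding inert gas at constant total pressure expands the volume and lowers every reacting partial pressure. With Δn_gas = 4 − 1 = +3, Q moves away from K toward the side with fewer gas moles, so the system shifts toward the side with more gas moles — to the right.
The forward reaction is exothermic. Raising T favours the endothermic direction — shift to the left.
The individual effects push in opposite directions; without quantitative information the net direction cannot be determined.

cannot be determined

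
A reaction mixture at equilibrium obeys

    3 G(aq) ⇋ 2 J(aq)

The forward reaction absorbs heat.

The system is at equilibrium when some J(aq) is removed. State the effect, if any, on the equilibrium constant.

unchanged

The equilibrium constant depends only on temperature. This perturbation may move the position of equilibrium, but since T is unchanged, K itself is unchanged.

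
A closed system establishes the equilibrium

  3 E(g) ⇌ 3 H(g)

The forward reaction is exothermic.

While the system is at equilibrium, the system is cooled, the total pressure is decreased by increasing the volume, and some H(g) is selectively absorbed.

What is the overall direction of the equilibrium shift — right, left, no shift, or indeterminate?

The forward reaction is exothermic. Lowering T favours the exothermic direction — shift to the right.
Gas moles: reactants 3, products 3. Δn_gas = 0, so a volume change leaves Q equal to K — no shift from this change.
Removing H (g), a product, drives the reaction to the right.
Only the nonzero effect(s) matter; the net shift is to the right.

right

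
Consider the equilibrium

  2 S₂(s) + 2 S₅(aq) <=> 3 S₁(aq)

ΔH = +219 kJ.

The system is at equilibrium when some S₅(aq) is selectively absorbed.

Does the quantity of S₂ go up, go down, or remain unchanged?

increases

Removing S₅ (aq), a reactant, drives the reaction to the left.
The net shift is to the left. S₂ is a reactant, so its amount increases.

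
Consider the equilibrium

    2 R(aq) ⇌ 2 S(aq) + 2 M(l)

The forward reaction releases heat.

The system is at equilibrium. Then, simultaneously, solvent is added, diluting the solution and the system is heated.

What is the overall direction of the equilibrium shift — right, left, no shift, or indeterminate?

Dilution scales every aqueous concentration by the same factor. Δn_aq = 2 − 2 = 0, so Q is unchanged — no shift.
The forward reaction is exothermic. Raising T favours the endothermic direction — shift to the left.
Only the nonzero effect(s) matter; the net shift is to the left.

left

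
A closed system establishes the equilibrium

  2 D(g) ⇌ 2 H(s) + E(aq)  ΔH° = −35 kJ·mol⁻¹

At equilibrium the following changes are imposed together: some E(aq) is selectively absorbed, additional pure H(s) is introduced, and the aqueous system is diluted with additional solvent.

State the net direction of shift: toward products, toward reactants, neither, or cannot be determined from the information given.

Removing E (aq), a product, drives the reaction to the right.
H is a pure solid; its activity is 1 regardless of amount, so Q is unaffected — no shift from this change.
Dilution lowers every aqueous concentration by the same factor. Δn_aq = 1 − 0 = +1, so the system shifts toward the side with more dissolved moles — to the right.
Only the nonzero effect(s) matter; the net shift is to the right.

right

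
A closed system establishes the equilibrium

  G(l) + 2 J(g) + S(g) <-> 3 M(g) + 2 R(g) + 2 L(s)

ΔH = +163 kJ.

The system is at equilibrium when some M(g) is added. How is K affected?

unchanged

The equilibrium constant depends only on temperature. This perturbation may move the position of equilibrium, but since T is unchanged, K itself is unchanged.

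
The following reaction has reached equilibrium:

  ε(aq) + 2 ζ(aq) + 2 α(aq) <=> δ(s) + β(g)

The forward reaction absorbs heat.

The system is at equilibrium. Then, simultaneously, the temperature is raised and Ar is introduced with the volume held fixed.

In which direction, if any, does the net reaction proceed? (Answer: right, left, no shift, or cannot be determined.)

The forward reaction is endothermic. Raising T favours the endothermic direction — shift to the right.
At constant volume, adding an inert gas leaves every reacting species' partial pressure unchanged, so Q is unchanged — no shift from this change.
Only the nonzero effect(s) matter; the net shift is to the right.

right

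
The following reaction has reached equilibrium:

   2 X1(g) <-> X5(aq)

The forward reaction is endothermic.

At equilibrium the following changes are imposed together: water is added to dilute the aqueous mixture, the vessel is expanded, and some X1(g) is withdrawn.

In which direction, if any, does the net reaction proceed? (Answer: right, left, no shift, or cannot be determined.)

cannot be determined

Dilution lowers every aqueous concentration by the same factor. Δn_aq = 1 − 0 = +1, so the system shifts toward the side with more dissolved moles — to the right.
Gas moles: reactants 2, products 0 (Δn_gas = -2). Expansion shifts the system toward the side with more moles of gas — to the left.
Removing X1 (g), a reactant, drives the reaction to the left.
The individual effects push in opposite directions; without quantitative information the net direction cannot be determined.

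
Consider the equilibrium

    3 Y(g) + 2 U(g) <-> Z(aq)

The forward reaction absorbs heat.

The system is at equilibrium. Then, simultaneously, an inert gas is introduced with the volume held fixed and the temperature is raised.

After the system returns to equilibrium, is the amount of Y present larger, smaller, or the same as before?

decreases

At constant volume, adding an inert gas leaves every reacting species' partial pressure unchanged, so Q is unchanged — no shift from this change.
The forward reaction is endothermic. Raising T favours the endothermic direction — shift to the right.
The net shift is to the right. Y is a reactant, so its amount decreases.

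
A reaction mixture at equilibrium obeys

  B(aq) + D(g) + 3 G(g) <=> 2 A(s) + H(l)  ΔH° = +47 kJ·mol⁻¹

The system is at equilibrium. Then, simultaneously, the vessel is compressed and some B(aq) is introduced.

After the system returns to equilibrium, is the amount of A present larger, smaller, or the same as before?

Gas moles: reactants 4, products 0 (Δn_gas = -4). Compression shifts the system toward the side with fewer moles of gas — to the right.
Adding B (aq), a reactant, drives the reaction to the right.
The net shift is to the right. A is a product, so its amount increases.

increases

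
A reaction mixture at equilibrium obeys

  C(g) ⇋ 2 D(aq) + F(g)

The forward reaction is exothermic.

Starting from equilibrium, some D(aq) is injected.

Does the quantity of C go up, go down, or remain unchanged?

increases

Adding D (aq), a product, drives the reaction to the left.
The net shift is to the left. C is a reactant, so its amount increases.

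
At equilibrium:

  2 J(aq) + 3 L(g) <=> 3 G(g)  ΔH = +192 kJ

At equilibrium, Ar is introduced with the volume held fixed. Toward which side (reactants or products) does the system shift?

At constant volume, adding an inert gas leaves every reacting species' partial pressure unchanged, so Q is unchanged — no shift from this change.

no shift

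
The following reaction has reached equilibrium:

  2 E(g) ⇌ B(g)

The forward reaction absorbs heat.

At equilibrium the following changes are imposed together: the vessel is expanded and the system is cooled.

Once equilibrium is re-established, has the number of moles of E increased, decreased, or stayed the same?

increases

Gas moles: reactants 2, products 1 (Δn_gas = -1). Expansion shifts the system toward the side with more moles of gas — to the left.
The forward reaction is endothermic. Lowering T favours the exothermic direction — shift to the left.
The net shift is to the left. E is a reactant, so its amount increases.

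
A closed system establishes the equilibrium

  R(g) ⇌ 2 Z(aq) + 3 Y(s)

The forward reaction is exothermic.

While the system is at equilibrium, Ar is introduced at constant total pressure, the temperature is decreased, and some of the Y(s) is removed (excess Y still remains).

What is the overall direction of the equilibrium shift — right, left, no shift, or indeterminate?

Adding inert gas at constant total pressure expands the volume and lowers every reacting partial pressure. With Δn_gas = 0 − 1 = -1, Q moves away from K toward the side with fewer gas moles, so the system shifts toward the side with more gas moles — to the left.
The forward reaction is exothermic. Lowering T favours the exothermic direction — shift to the right.
Y is a pure solid; its activity is 1 regardless of amount, so Q is unaffected — no shift from this change.
The individual effects push in opposite directions; without quantitative information the net direction cannot be determined.

cannot be determined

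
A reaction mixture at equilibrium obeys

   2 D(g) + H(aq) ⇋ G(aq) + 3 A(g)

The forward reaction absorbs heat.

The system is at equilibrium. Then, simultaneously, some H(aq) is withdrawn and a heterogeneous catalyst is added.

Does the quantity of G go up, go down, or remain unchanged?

decreases

Removing H (aq), a reactant, drives the reaction to the left.
A catalyst speeds both forward and reverse rates equally; it changes neither Q nor K — no shift from this change.
The net shift is to the left. G is a product, so its amount decreases.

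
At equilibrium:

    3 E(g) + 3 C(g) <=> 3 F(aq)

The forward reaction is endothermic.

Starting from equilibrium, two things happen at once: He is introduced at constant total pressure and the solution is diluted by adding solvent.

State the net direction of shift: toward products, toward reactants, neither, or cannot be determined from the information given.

Adding inert gas at constant total pressure expands the volume and lowers every reacting partial pressure. With Δn_gas = 0 − 6 = -6, Q moves away from K toward the side with fewer gas moles, so the system shifts toward the side with more gas moles — to the left.
Dilution lowers every aqueous concentration by the same factor. Δn_aq = 3 − 0 = +3, so the system shifts toward the side with more dissolved moles — to the right.
The individual effects push in opposite directions; without quantitative information the net direction cannot be determined.

cannot be determined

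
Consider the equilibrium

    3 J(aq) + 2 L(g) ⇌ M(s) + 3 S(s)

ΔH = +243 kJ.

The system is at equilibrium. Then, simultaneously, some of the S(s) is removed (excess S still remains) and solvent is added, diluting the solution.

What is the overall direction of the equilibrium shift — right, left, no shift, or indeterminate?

left

S is a pure solid; its activity is 1 regardless of amount, so Q is unaffected — no shift from this change.
Dilution lowers every aqueous concentration by the same factor. Δn_aq = 0 − 3 = -3, so the system shifts toward the side with more dissolved moles — to the left.
Only the nonzero effect(s) matter; the net shift is to the left.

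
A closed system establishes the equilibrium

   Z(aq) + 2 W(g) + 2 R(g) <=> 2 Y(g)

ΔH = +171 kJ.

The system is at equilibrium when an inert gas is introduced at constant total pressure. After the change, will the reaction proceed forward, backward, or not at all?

left

Adding inert gas at constant total pressure expands the volume and lowers every reacting partial pressure. With Δn_gas = 2 − 4 = -2, Q moves away from K toward the side with fewer gas moles, so the system shifts toward the side with more gas moles — to the left.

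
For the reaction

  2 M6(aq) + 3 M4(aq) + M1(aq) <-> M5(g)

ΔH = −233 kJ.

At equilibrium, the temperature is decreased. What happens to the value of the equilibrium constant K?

K depends on temperature via the van 't Hoff relation. The forward reaction is exothermic, so lowering T increases K.

increases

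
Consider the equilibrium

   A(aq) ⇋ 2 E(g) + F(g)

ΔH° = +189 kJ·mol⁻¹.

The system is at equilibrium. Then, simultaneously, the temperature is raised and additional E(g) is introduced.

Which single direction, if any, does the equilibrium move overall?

cannot be determined

The forward reaction is endothermic. Raising T favours the endothermic direction — shift to the right.
Adding E (g), a product, drives the reaction to the left.
The individual effects push in opposite directions; without quantitative information the net direction cannot be determined.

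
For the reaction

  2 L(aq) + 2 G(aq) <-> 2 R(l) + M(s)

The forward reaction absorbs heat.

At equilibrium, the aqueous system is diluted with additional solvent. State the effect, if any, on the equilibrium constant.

unchanged

The equilibrium constant depends only on temperature. This perturbation may move the position of equilibrium, but since T is unchanged, K itself is unchanged.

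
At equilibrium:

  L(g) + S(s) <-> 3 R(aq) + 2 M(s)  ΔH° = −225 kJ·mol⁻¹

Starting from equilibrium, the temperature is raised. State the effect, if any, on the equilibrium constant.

decreases

K depends on temperature via the van 't Hoff relation. The forward reaction is exothermic, so raising T decreases K.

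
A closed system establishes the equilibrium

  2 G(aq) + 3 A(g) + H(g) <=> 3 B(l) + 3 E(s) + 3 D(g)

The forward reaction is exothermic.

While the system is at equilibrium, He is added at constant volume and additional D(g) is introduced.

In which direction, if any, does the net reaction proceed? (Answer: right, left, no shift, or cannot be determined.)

left

At constant volume, adding an inert gas leaves every reacting species' partial pressure unchanged, so Q is unchanged — no shift from this change.
Adding D (g), a product, drives the reaction to the left.
Only the nonzero effect(s) matter; the net shift is to the left.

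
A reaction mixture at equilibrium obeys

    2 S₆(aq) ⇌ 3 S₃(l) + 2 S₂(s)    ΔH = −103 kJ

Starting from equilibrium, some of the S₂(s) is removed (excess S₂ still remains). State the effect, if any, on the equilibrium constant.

The equilibrium constant depends only on temperature. This perturbation changes neither the position of equilibrium nor K.

unchanged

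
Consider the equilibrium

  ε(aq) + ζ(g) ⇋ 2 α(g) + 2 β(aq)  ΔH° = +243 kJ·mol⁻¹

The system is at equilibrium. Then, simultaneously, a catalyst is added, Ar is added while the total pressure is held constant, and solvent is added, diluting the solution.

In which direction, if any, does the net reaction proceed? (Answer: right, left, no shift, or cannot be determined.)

right

A catalyst speeds both forward and reverse rates equally; it changes neither Q nor K — no shift from this change.
Adding inert gas at constant total pressure expands the volume and lowers every reacting partial pressure. With Δn_gas = 2 − 1 = +1, Q moves away from K toward the side with fewer gas moles, so the system shifts toward the side with more gas moles — to the right.
Dilution lowers every aqueous concentration by the same factor. Δn_aq = 2 − 1 = +1, so the system shifts toward the side with more dissolved moles — to the right.
Only the nonzero effect(s) matter; the net shift is to the right.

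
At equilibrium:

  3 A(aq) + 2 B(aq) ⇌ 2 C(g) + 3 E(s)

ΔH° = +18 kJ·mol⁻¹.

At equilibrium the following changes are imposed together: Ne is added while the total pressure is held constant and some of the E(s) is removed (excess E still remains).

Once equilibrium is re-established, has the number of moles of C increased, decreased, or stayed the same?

Adding inert gas at constant total pressure expands the volume and lowers every reacting partial pressure. With Δn_gas = 2 − 0 = +2, Q moves away from K toward the side with fewer gas moles, so the system shifts toward the side with more gas moles — to the right.
E is a pure solid; its activity is 1 regardless of amount, so Q is unaffected — no shift from this change.
The net shift is to the right. C is a product, so its amount increases.

increases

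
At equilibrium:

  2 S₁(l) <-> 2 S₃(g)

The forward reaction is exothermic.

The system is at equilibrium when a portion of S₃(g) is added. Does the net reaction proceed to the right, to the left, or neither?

left

Adding S₃ (g), a product, drives the reaction to the left.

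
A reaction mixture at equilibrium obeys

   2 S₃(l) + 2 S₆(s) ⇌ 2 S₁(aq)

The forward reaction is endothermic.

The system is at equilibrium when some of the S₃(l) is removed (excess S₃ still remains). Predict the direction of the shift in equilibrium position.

S₃ is a pure liquid; its activity is 1 regardless of amount, so Q is unaffected — no shift from this change.

no shift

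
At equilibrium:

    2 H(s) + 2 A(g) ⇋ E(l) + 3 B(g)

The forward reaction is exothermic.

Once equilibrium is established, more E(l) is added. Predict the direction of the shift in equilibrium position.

no shift

E is a pure liquid; its activity is 1 regardless of amount, so Q is unaffected — no shift from this change.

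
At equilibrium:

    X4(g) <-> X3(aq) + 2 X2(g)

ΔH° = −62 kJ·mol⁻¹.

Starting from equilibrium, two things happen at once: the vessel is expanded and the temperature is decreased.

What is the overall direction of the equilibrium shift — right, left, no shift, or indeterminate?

Gas moles: reactants 1, products 2 (Δn_gas = +1). Expansion shifts the system toward the side with more moles of gas — to the right.
The forward reaction is exothermic. Lowering T favours the exothermic direction — shift to the right.
All effects act in the same direction — net shift to the right.

right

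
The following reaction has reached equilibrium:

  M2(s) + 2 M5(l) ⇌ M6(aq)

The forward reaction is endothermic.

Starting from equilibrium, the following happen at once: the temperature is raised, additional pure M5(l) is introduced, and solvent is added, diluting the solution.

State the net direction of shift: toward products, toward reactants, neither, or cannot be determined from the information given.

right

The forward reaction is endothermic. Raising T favours the endothermic direction — shift to the right.
M5 is a pure liquid; its activity is 1 regardless of amount, so Q is unaffected — no shift from this change.
Dilution lowers every aqueous concentration by the same factor. Δn_aq = 1 − 0 = +1, so the system shifts toward the side with more dissolved moles — to the right.
Only the nonzero effect(s) matter; the net shift is to the right.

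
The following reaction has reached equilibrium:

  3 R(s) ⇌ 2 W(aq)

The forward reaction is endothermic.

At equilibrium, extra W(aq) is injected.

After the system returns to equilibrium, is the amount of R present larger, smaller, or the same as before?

Adding W (aq), a product, drives the reaction to the left.
The net shift is to the left. R is a reactant, so its amount increases.

increases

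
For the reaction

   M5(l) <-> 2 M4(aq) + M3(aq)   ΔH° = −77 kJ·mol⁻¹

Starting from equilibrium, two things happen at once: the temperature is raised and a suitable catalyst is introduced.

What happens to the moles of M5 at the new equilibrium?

The forward reaction is exothermic. Raising T favours the endothermic direction — shift to the left.
A catalyst speeds both forward and reverse rates equally; it changes neither Q nor K — no shift from this change.
The net shift is to the left. M5 is a reactant, so its amount increases.

increases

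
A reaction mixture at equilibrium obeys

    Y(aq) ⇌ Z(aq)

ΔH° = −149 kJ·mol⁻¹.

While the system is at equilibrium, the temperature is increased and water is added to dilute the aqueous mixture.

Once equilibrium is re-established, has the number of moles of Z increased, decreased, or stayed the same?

The forward reaction is exothermic. Raising T favours the endothermic direction — shift to the left.
Dilution scales every aqueous concentration by the same factor. Δn_aq = 1 − 1 = 0, so Q is unchanged — no shift.
The net shift is to the left. Z is a product, so its amount decreases.

decreases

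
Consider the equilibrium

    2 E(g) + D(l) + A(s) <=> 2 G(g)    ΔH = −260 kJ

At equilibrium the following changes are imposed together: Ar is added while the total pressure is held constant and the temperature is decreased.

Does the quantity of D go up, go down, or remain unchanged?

Adding inert gas at constant total pressure expands the volume, scaling every reacting partial pressure by the same factor. Δn_gas = 2 − 2 = 0, so Q is unchanged — no shift.
The forward reaction is exothermic. Lowering T favours the exothermic direction — shift to the right.
The net shift is to the right. D is a reactant, so its amount decreases.

decreases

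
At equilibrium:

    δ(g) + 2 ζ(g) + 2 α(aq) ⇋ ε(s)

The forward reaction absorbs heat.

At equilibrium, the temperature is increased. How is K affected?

K depends on temperature via the van 't Hoff relation. The forward reaction is endothermic, so raising T increases K.

increases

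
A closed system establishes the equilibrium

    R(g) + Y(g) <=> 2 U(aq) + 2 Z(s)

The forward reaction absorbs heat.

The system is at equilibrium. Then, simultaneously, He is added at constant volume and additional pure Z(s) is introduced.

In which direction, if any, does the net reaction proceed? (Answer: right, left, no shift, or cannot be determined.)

At constant volume, adding an inert gas leaves every reacting species' partial pressure unchanged, so Q is unchanged — no shift from this change.
Z is a pure solid; its activity is 1 regardless of amount, so Q is unaffected — no shift from this change.
None of the changes alters Q relative to K, so there is no net shift.

no shift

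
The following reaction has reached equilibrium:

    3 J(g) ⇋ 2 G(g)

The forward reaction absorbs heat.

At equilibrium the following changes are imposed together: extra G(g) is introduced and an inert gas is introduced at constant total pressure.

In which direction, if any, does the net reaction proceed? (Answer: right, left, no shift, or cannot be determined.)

left

Adding G (g), a product, drives the reaction to the left.
Adding inert gas at constant total pressure expands the volume and lowers every reacting partial pressure. With Δn_gas = 2 − 3 = -1, Q moves away from K toward the side with fewer gas moles, so the system shifts toward the side with more gas moles — to the left.
All effects act in the same direction — net shift to the left.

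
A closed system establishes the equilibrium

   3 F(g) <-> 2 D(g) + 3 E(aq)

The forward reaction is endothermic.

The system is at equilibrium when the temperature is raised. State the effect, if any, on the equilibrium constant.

increases

K depends on temperature via the van 't Hoff relation. The forward reaction is endothermic, so raising T increases K.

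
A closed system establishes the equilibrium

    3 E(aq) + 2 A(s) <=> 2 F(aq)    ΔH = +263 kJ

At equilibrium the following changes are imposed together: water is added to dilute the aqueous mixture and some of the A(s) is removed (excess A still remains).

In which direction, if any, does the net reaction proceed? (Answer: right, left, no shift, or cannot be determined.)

left

Dilution lowers every aqueous concentration by the same factor. Δn_aq = 2 − 3 = -1, so the system shifts toward the side with more dissolved moles — to the left.
A is a pure solid; its activity is 1 regardless of amount, so Q is unaffected — no shift from this change.
Only the nonzero effect(s) matter; the net shift is to the left.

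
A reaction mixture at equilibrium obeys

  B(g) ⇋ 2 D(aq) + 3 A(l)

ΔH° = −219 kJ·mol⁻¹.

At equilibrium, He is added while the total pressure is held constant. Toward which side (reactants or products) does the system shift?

left

Adding inert gas at constant total pressure expands the volume and lowers every reacting partial pressure. With Δn_gas = 0 − 1 = -1, Q moves away from K toward the side with fewer gas moles, so the system shifts toward the side with more gas moles — to the left.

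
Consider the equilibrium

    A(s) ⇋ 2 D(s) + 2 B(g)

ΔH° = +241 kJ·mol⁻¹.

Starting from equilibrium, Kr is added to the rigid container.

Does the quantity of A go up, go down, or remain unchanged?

At constant volume, adding an inert gas leaves every reacting species' partial pressure unchanged, so Q is unchanged — no shift from this change.
No net shift occurs, so the amount of A is unchanged.

unchanged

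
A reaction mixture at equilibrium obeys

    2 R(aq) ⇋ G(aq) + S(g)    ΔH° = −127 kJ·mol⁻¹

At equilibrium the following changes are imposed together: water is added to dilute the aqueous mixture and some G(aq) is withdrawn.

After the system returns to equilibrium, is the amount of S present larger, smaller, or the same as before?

Dilution lowers every aqueous concentration by the same factor. Δn_aq = 1 − 2 = -1, so the system shifts toward the side with more dissolved moles — to the left.
Removing G (aq), a product, drives the reaction to the right.
The two effects oppose each other, so the net shift — and hence the change in S — cannot be determined from the given information.

cannot be determined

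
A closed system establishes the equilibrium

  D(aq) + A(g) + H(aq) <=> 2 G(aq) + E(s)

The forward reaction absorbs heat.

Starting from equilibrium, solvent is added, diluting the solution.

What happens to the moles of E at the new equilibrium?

Dilution scales every aqueous concentration by the same factor. Δn_aq = 2 − 2 = 0, so Q is unchanged — no shift.
No net shift occurs, so the amount of E is unchanged.

unchanged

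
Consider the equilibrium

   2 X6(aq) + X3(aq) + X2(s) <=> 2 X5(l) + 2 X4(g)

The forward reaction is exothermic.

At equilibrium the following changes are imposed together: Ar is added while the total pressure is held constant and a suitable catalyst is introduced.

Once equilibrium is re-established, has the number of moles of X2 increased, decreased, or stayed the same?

Adding inert gas at constant total pressure expands the volume and lowers every reacting partial pressure. With Δn_gas = 2 − 0 = +2, Q moves away from K toward the side with fewer gas moles, so the system shifts toward the side with more gas moles — to the right.
A catalyst speeds both forward and reverse rates equally; it changes neither Q nor K — no shift from this change.
The net shift is to the right. X2 is a reactant, so its amount decreases.

decreases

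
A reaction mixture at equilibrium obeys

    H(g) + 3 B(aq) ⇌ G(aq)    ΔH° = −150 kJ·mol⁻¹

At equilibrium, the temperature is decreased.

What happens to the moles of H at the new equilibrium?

decreases

The forward reaction is exothermic. Lowering T favours the exothermic direction — shift to the right.
The net shift is to the right. H is a reactant, so its amount decreases.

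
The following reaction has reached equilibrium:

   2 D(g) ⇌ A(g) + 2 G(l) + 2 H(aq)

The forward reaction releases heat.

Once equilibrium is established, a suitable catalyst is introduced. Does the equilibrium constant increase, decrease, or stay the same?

The equilibrium constant depends only on temperature. This perturbation changes neither the position of equilibrium nor K.

unchanged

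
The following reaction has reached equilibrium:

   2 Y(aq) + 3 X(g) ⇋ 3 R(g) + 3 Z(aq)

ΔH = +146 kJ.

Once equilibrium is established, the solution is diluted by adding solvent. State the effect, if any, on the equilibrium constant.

The equilibrium constant depends only on temperature. This perturbation may move the position of equilibrium, but since T is unchanged, K itself is unchanged.

unchanged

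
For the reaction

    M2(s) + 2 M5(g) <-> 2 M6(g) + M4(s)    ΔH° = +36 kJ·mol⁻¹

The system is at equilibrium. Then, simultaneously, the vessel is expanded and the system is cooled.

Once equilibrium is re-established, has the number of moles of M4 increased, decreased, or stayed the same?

decreases

Gas moles: reactants 2, products 2. Δn_gas = 0, so a volume change leaves Q equal to K — no shift from this change.
The forward reaction is endothermic. Lowering T favours the exothermic direction — shift to the left.
The net shift is to the left. M4 is a product, so its amount decreases.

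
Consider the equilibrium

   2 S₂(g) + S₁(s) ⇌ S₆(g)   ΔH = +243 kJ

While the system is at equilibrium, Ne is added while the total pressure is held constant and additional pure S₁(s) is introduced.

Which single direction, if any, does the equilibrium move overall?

Adding inert gas at constant total pressure expands the volume and lowers every reacting partial pressure. With Δn_gas = 1 − 2 = -1, Q moves away from K toward the side with fewer gas moles, so the system shifts toward the side with more gas moles — to the left.
S₁ is a pure solid; its activity is 1 regardless of amount, so Q is unaffected — no shift from this change.
Only the nonzero effect(s) matter; the net shift is to the left.

left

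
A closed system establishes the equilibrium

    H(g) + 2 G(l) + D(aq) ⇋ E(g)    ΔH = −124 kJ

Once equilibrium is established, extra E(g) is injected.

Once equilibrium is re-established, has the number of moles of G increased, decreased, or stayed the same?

Adding E (g), a product, drives the reaction to the left.
The net shift is to the left. G is a reactant, so its amount increases.

increases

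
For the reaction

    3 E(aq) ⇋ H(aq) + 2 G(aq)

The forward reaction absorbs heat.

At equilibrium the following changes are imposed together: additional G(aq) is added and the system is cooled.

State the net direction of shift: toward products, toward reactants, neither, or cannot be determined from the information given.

left

Adding G (aq), a product, drives the reaction to the left.
The forward reaction is endothermic. Lowering T favours the exothermic direction — shift to the left.
All effects act in the same direction — net shift to the left.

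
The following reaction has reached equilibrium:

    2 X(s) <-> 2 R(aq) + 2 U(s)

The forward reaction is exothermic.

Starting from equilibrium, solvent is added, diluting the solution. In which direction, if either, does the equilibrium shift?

right

Dilution lowers every aqueous concentration by the same factor. Δn_aq = 2 − 0 = +2, so the system shifts toward the side with more dissolved moles — to the right.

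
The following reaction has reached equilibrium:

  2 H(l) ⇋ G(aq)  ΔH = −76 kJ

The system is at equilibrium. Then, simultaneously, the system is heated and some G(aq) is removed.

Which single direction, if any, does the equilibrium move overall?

cannot be determined

The forward reaction is exothermic. Raising T favours the endothermic direction — shift to the left.
Removing G (aq), a product, drives the reaction to the right.
The individual effects push in opposite directions; without quantitative information the net direction cannot be determined.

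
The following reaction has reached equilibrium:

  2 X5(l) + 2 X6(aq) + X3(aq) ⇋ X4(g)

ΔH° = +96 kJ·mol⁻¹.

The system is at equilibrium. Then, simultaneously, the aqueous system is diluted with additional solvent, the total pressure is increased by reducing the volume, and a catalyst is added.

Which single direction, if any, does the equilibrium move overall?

left

Dilution lowers every aqueous concentration by the same factor. Δn_aq = 0 − 3 = -3, so the system shifts toward the side with more dissolved moles — to the left.
Gas moles: reactants 0, products 1 (Δn_gas = +1). Compression shifts the system toward the side with fewer moles of gas — to the left.
A catalyst speeds both forward and reverse rates equally; it changes neither Q nor K — no shift from this change.
Only the nonzero effect(s) matter; the net shift is to the left.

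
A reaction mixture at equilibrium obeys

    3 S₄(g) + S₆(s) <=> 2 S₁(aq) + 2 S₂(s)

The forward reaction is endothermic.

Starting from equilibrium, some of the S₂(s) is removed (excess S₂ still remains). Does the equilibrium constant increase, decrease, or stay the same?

The equilibrium constant depends only on temperature. This perturbation changes neither the position of equilibrium nor K.

unchanged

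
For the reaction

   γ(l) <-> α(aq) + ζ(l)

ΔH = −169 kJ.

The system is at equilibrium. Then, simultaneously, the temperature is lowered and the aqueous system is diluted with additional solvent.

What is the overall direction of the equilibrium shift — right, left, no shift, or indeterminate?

right

The forward reaction is exothermic. Lowering T favours the exothermic direction — shift to the right.
Dilution lowers every aqueous concentration by the same factor. Δn_aq = 1 − 0 = +1, so the system shifts toward the side with more dissolved moles — to the right.
All effects act in the same direction — net shift to the right.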